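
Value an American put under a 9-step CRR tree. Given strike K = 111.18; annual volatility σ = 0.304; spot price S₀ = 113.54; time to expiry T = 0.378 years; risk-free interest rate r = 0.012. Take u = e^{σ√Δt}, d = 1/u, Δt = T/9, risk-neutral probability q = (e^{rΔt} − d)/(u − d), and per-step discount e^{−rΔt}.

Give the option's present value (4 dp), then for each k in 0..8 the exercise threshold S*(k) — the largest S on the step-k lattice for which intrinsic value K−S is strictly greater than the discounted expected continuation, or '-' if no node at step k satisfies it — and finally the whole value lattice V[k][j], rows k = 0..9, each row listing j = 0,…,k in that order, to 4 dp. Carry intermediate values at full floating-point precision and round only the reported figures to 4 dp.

Δt=0.04200  u=1.06428  d=0.93960  q=0.48847  discount=0.99950
step 9 (expiry): payoffs max(K−S,0) = 46.3712 37.7711 28.0299 16.9960 4.4979 0.0000 0.0000 0.0000 0.0000 0.0000
step 8: (k=8,j=0): S=68.9750, (K−S)⁺=42.2050, hold=42.1490 ⇒ V=42.2050 exercise | (k=8,j=1): S=78.1278, (K−S)⁺=33.0522, hold=32.9961 ⇒ V=33.0522 exercise | (k=8,j=2): S=88.4953, (K−S)⁺=22.6847, hold=22.6287 ⇒ V=22.6847 exercise | (k=8,j=3): S=100.2385, (K−S)⁺=10.9415, hold=10.8855 ⇒ V=10.9415 exercise | (k=8,j=4): S=113.5400, (K−S)⁺=0.0000, hold=2.2996 ⇒ V=2.2996 continue | (k=8,j=5): S=128.6066, (K−S)⁺=0.0000, hold=0.0000 ⇒ V=0.0000 continue | (k=8,j=6): S=145.6725, (K−S)⁺=0.0000, hold=0.0000 ⇒ V=0.0000 continue | (k=8,j=7): S=165.0031, (K−S)⁺=0.0000, hold=0.0000 ⇒ V=0.0000 continue | (k=8,j=8): S=186.8987, (K−S)⁺=0.0000, hold=0.0000 ⇒ V=0.0000 continue  boundary S*=100.2385
step 7: (k=7,j=0): S=73.4089, (K−S)⁺=37.7711, hold=37.7151 ⇒ V=37.7711 exercise | (k=7,j=1): S=83.1501, (K−S)⁺=28.0299, hold=27.9738 ⇒ V=28.0299 exercise | (k=7,j=2): S=94.1840, (K−S)⁺=16.9960, hold=16.9399 ⇒ V=16.9960 exercise | (k=7,j=3): S=106.6821, (K−S)⁺=4.4979, hold=6.7168 ⇒ V=6.7168 continue | (k=7,j=4): S=120.8387, (K−S)⁺=0.0000, hold=1.1757 ⇒ V=1.1757 continue | (k=7,j=5): S=136.8738, (K−S)⁺=0.0000, hold=0.0000 ⇒ V=0.0000 continue | (k=7,j=6): S=155.0368, (K−S)⁺=0.0000, hold=0.0000 ⇒ V=0.0000 continue | (k=7,j=7): S=175.6100, (K−S)⁺=0.0000, hold=0.0000 ⇒ V=0.0000 continue  boundary S*=94.1840
step 6: (k=6,j=0): S=78.1278, (K−S)⁺=33.0522, hold=32.9961 ⇒ V=33.0522 exercise | (k=6,j=1): S=88.4953, (K−S)⁺=22.6847, hold=22.6287 ⇒ V=22.6847 exercise | (k=6,j=2): S=100.2385, (K−S)⁺=10.9415, hold=11.9688 ⇒ V=11.9688 continue | (k=6,j=3): S=113.5400, (K−S)⁺=0.0000, hold=4.0081 ⇒ V=4.0081 continue | (k=6,j=4): S=128.6066, (K−S)⁺=0.0000, hold=0.6011 ⇒ V=0.6011 continue | (k=6,j=5): S=145.6725, (K−S)⁺=0.0000, hold=0.0000 ⇒ V=0.0000 continue | (k=6,j=6): S=165.0031, (K−S)⁺=0.0000, hold=0.0000 ⇒ V=0.0000 continue  boundary S*=88.4953
step 5: (k=5,j=0): S=83.1501, (K−S)⁺=28.0299, hold=27.9738 ⇒ V=28.0299 exercise | (k=5,j=1): S=94.1840, (K−S)⁺=16.9960, hold=17.4415 ⇒ V=17.4415 continue | (k=5,j=2): S=106.6821, (K−S)⁺=4.4979, hold=8.0762 ⇒ V=8.0762 continue | (k=5,j=3): S=120.8387, (K−S)⁺=0.0000, hold=2.3427 ⇒ V=2.3427 continue | (k=5,j=4): S=136.8738, (K−S)⁺=0.0000, hold=0.3073 ⇒ V=0.3073 continue | (k=5,j=5): S=155.0368, (K−S)⁺=0.0000, hold=0.0000 ⇒ V=0.0000 continue  boundary S*=83.1501
step 4: (k=4,j=0): S=88.4953, (K−S)⁺=22.6847, hold=22.8462 ⇒ V=22.8462 continue | (k=4,j=1): S=100.2385, (K−S)⁺=10.9415, hold=12.8603 ⇒ V=12.8603 continue | (k=4,j=2): S=113.5400, (K−S)⁺=0.0000, hold=5.2729 ⇒ V=5.2729 continue | (k=4,j=3): S=128.6066, (K−S)⁺=0.0000, hold=1.3478 ⇒ V=1.3478 continue | (k=4,j=4): S=145.6725, (K−S)⁺=0.0000, hold=0.1571 ⇒ V=0.1571 continue  boundary S*=-
step 3: (k=3,j=0): S=94.1840, (K−S)⁺=16.9960, hold=17.9593 ⇒ V=17.9593 continue | (k=3,j=1): S=106.6821, (K−S)⁺=4.4979, hold=9.1494 ⇒ V=9.1494 continue | (k=3,j=2): S=120.8387, (K−S)⁺=0.0000, hold=3.3539 ⇒ V=3.3539 continue | (k=3,j=3): S=136.8738, (K−S)⁺=0.0000, hold=0.7658 ⇒ V=0.7658 continue  boundary S*=-
step 2: (k=2,j=0): S=100.2385, (K−S)⁺=10.9415, hold=13.6490 ⇒ V=13.6490 continue | (k=2,j=1): S=113.5400, (K−S)⁺=0.0000, hold=6.3153 ⇒ V=6.3153 continue | (k=2,j=2): S=128.6066, (K−S)⁺=0.0000, hold=2.0886 ⇒ V=2.0886 continue  boundary S*=-
step 1: (k=1,j=0): S=106.6821, (K−S)⁺=4.4979, hold=10.0616 ⇒ V=10.0616 continue | (k=1,j=1): S=120.8387, (K−S)⁺=0.0000, hold=4.2485 ⇒ V=4.2485 continue  boundary S*=-
step 0: (k=0,j=0): S=113.5400, (K−S)⁺=0.0000, hold=7.2184 ⇒ V=7.2184 continue  boundary S*=-

price = 7.2184
boundary = - - - - - 83.1501 88.4953 94.1840 100.2385
tree:
7.2184
10.0616 4.2485
13.6490 6.3153 2.0886
17.9593 9.1494 3.3539 0.7658
22.8462 12.8603 5.2729 1.3478 0.1571
28.0299 17.4415 8.0762 2.3427 0.3073 0.0000
33.0522 22.6847 11.9688 4.0081 0.6011 0.0000 0.0000
37.7711 28.0299 16.9960 6.7168 1.1757 0.0000 0.0000 0.0000
42.2050 33.0522 22.6847 10.9415 2.2996 0.0000 0.0000 0.0000 0.0000
46.3712 37.7711 28.0299 16.9960 4.4979 0.0000 0.0000 0.0000 0.0000 0.0000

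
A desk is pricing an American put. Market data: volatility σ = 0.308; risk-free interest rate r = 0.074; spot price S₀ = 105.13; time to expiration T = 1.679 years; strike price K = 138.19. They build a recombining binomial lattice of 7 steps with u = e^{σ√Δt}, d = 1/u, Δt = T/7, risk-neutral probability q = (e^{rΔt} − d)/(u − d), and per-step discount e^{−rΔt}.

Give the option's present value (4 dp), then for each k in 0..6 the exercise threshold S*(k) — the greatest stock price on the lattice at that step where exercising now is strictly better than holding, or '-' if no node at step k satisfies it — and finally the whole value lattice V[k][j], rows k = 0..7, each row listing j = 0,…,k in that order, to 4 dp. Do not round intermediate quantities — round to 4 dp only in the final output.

price = 33.8893
boundary = - 90.4099 77.7509 90.4099 105.1300 90.4099 105.1300
tree:
33.8893
47.7801 22.3074
60.4391 33.2878 12.9981
71.3256 47.7801 21.1334 5.9798
80.6878 60.4391 33.0600 10.9156 1.6562
88.7391 71.3256 47.7801 19.3808 3.5232 0.0000
95.6631 80.6878 60.4391 33.0600 7.4947 0.0000 0.0000
101.6177 88.7391 71.3256 47.7801 15.9433 0.0000 0.0000 0.0000

Δt=0.23986, u=1.16281, d=0.85998, q=0.52150, disc=e^(-rΔt)=0.98241
k=7 terminal: V=max(K-S,0) → 101.6177 88.7391 71.3256 47.7801 15.9433 0.0000 0.0000 0.0000
k=6: j=0 S=42.5269 intr=95.6631 cont=93.2320 V=95.6631[EX]; j=1 S=57.5022 intr=80.6878 cont=78.2567 V=80.6878[EX]; j=2 S=77.7509 intr=60.4391 cont=58.0079 V=60.4391[EX]; j=3 S=105.1300 intr=33.0600 cont=30.6288 V=33.0600[EX]; j=4 S=142.1503 intr=0.0000 cont=7.4947 V=7.4947[hold]; j=5 S=192.2069 intr=0.0000 cont=0.0000 V=0.0000[hold]; j=6 S=259.8903 intr=0.0000 cont=0.0000 V=0.0000[hold]  S*(6)=105.1300
k=5: j=0 S=49.4509 intr=88.7391 cont=86.3080 V=88.7391[EX]; j=1 S=66.8644 intr=71.3256 cont=68.8944 V=71.3256[EX]; j=2 S=90.4099 intr=47.7801 cont=45.3489 V=47.7801[EX]; j=3 S=122.2467 intr=15.9433 cont=19.3808 V=19.3808[hold]; j=4 S=165.2945 intr=0.0000 cont=3.5232 V=3.5232[hold]; j=5 S=223.5010 intr=0.0000 cont=0.0000 V=0.0000[hold]  S*(5)=90.4099
k=4: j=0 S=57.5022 intr=80.6878 cont=78.2567 V=80.6878[EX]; j=1 S=77.7509 intr=60.4391 cont=58.0079 V=60.4391[EX]; j=2 S=105.1300 intr=33.0600 cont=32.3899 V=33.0600[EX]; j=3 S=142.1503 intr=0.0000 cont=10.9156 V=10.9156[hold]; j=4 S=192.2069 intr=0.0000 cont=1.6562 V=1.6562[hold]  S*(4)=105.1300
k=3: j=0 S=66.8644 intr=71.3256 cont=68.8944 V=71.3256[EX]; j=1 S=90.4099 intr=47.7801 cont=45.3489 V=47.7801[EX]; j=2 S=122.2467 intr=15.9433 cont=21.1334 V=21.1334[hold]; j=3 S=165.2945 intr=0.0000 cont=5.9798 V=5.9798[hold]  S*(3)=90.4099
k=2: j=0 S=77.7509 intr=60.4391 cont=58.0079 V=60.4391[EX]; j=1 S=105.1300 intr=33.0600 cont=33.2878 V=33.2878[hold]; j=2 S=142.1503 intr=0.0000 cont=12.9981 V=12.9981[hold]  S*(2)=77.7509
k=1: j=0 S=90.4099 intr=47.7801 cont=45.4656 V=47.7801[EX]; j=1 S=122.2467 intr=15.9433 cont=22.3074 V=22.3074[hold]  S*(1)=90.4099
k=0: j=0 S=105.1300 intr=33.0600 cont=33.8893 V=33.8893[hold]  S*(0)=-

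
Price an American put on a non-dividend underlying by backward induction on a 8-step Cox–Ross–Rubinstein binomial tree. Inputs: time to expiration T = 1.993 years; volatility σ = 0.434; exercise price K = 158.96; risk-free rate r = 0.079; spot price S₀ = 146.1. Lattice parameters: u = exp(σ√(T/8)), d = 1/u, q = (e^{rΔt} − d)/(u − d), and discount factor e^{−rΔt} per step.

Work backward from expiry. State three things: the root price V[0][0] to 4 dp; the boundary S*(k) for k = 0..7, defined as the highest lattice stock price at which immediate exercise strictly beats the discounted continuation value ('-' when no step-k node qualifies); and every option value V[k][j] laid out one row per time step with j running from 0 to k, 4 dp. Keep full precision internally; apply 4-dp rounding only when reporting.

price = 33.4408
boundary = - - 94.7320 76.2816 94.7320 76.2816 94.7320 117.6450
tree:
33.4408
47.0491 20.7182
64.2280 31.1838 10.7315
82.6784 45.5565 17.5793 4.0830
97.5353 64.2280 28.0870 7.4223 0.7942
109.4986 82.6784 43.4353 13.3484 1.5932 0.0000
119.1319 97.5353 64.2280 23.6862 3.1959 0.0000 0.0000
126.8890 109.4986 82.6784 41.3150 6.4109 0.0000 0.0000 0.0000
133.1353 119.1319 97.5353 64.2280 12.8600 0.0000 0.0000 0.0000 0.0000

Δt=0.24913, u=1.24187, d=0.80524, q=0.49158, disc=e^(-rΔt)=0.98051
k=8 terminal: V=max(K-S,0) → 133.1353 119.1319 97.5353 64.2280 12.8600 0.0000 0.0000 0.0000 0.0000
k=7: j=0 S=32.0710 intr=126.8890 cont=123.7911 V=126.8890[EX]; j=1 S=49.4614 intr=109.4986 cont=106.4008 V=109.4986[EX]; j=2 S=76.2816 intr=82.6784 cont=79.5805 V=82.6784[EX]; j=3 S=117.6450 intr=41.3150 cont=38.2171 V=41.3150[EX]; j=4 S=181.4375 intr=0.0000 cont=6.4109 V=6.4109[hold]; j=5 S=279.8213 intr=0.0000 cont=0.0000 V=0.0000[hold]; j=6 S=431.5532 intr=0.0000 cont=0.0000 V=0.0000[hold]; j=7 S=665.5613 intr=0.0000 cont=0.0000 V=0.0000[hold]  S*(7)=117.6450
k=6: j=0 S=39.8281 intr=119.1319 cont=116.0340 V=119.1319[EX]; j=1 S=61.4247 intr=97.5353 cont=94.4374 V=97.5353[EX]; j=2 S=94.7320 intr=64.2280 cont=61.1301 V=64.2280[EX]; j=3 S=146.1000 intr=12.8600 cont=23.6862 V=23.6862[hold]; j=4 S=225.3221 intr=0.0000 cont=3.1959 V=3.1959[hold]; j=5 S=347.5022 intr=0.0000 cont=0.0000 V=0.0000[hold]; j=6 S=535.9339 intr=0.0000 cont=0.0000 V=0.0000[hold]  S*(6)=94.7320
k=5: j=0 S=49.4614 intr=109.4986 cont=106.4008 V=109.4986[EX]; j=1 S=76.2816 intr=82.6784 cont=79.5805 V=82.6784[EX]; j=2 S=117.6450 intr=41.3150 cont=43.4353 V=43.4353[hold]; j=3 S=181.4375 intr=0.0000 cont=13.3484 V=13.3484[hold]; j=4 S=279.8213 intr=0.0000 cont=1.5932 V=1.5932[hold]; j=5 S=431.5532 intr=0.0000 cont=0.0000 V=0.0000[hold]  S*(5)=76.2816
k=4: j=0 S=61.4247 intr=97.5353 cont=94.4374 V=97.5353[EX]; j=1 S=94.7320 intr=64.2280 cont=62.1521 V=64.2280[EX]; j=2 S=146.1000 intr=12.8600 cont=28.0870 V=28.0870[hold]; j=3 S=225.3221 intr=0.0000 cont=7.4223 V=7.4223[hold]; j=4 S=347.5022 intr=0.0000 cont=0.7942 V=0.7942[hold]  S*(4)=94.7320
k=3: j=0 S=76.2816 intr=82.6784 cont=79.5805 V=82.6784[EX]; j=1 S=117.6450 intr=41.3150 cont=45.5565 V=45.5565[hold]; j=2 S=181.4375 intr=0.0000 cont=17.5793 V=17.5793[hold]; j=3 S=279.8213 intr=0.0000 cont=4.0830 V=4.0830[hold]  S*(3)=76.2816
k=2: j=0 S=94.7320 intr=64.2280 cont=63.1745 V=64.2280[EX]; j=1 S=146.1000 intr=12.8600 cont=31.1838 V=31.1838[hold]; j=2 S=225.3221 intr=0.0000 cont=10.7315 V=10.7315[hold]  S*(2)=94.7320
k=1: j=0 S=117.6450 intr=41.3150 cont=47.0491 V=47.0491[hold]; j=1 S=181.4375 intr=0.0000 cont=20.7182 V=20.7182[hold]  S*(1)=-
k=0: j=0 S=146.1000 intr=12.8600 cont=33.4408 V=33.4408[hold]  S*(0)=-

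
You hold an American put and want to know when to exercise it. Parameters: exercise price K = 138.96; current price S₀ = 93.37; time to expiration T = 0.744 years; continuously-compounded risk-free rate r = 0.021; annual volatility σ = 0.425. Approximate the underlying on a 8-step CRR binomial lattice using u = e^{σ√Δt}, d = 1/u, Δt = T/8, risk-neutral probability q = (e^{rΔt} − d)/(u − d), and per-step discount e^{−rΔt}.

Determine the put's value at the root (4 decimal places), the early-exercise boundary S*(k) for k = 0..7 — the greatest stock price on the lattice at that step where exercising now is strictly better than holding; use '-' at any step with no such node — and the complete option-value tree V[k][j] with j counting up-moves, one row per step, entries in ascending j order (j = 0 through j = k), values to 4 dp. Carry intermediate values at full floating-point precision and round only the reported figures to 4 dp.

Δt=0.09300, u=1.13838, d=0.87844, q=0.47516, disc=e^(-rΔt)=0.99805
k=8 terminal: V=max(K-S,0) → 105.8542 96.0577 83.3624 66.9104 45.5900 17.9606 0.0000 0.0000 0.0000
k=7: j=0 S=37.6871 intr=101.2729 cont=101.0018 V=101.2729[EX]; j=1 S=48.8391 intr=90.1209 cont=89.8497 V=90.1209[EX]; j=2 S=63.2913 intr=75.6687 cont=75.3976 V=75.6687[EX]; j=3 S=82.0200 intr=56.9400 cont=56.6689 V=56.9400[EX]; j=4 S=106.2907 intr=32.6693 cont=32.3982 V=32.6693[EX]; j=5 S=137.7434 intr=1.2166 cont=9.4080 V=9.4080[hold]; j=6 S=178.5035 intr=0.0000 cont=0.0000 V=0.0000[hold]; j=7 S=231.3249 intr=0.0000 cont=0.0000 V=0.0000[hold]  S*(7)=106.2907
k=6: j=0 S=42.9023 intr=96.0577 cont=95.7866 V=96.0577[EX]; j=1 S=55.5976 intr=83.3624 cont=83.0913 V=83.3624[EX]; j=2 S=72.0496 intr=66.9104 cont=66.6393 V=66.9104[EX]; j=3 S=93.3700 intr=45.5900 cont=45.3189 V=45.5900[EX]; j=4 S=120.9994 intr=17.9606 cont=21.5742 V=21.5742[hold]; j=5 S=156.8046 intr=0.0000 cont=4.9280 V=4.9280[hold]; j=6 S=203.2051 intr=0.0000 cont=0.0000 V=0.0000[hold]  S*(6)=93.3700
k=5: j=0 S=48.8391 intr=90.1209 cont=89.8497 V=90.1209[EX]; j=1 S=63.2913 intr=75.6687 cont=75.3976 V=75.6687[EX]; j=2 S=82.0200 intr=56.9400 cont=56.6689 V=56.9400[EX]; j=3 S=106.2907 intr=32.6693 cont=34.1119 V=34.1119[hold]; j=4 S=137.7434 intr=1.2166 cont=13.6379 V=13.6379[hold]; j=5 S=178.5035 intr=0.0000 cont=2.5814 V=2.5814[hold]  S*(5)=82.0200
k=4: j=0 S=55.5976 intr=83.3624 cont=83.0913 V=83.3624[EX]; j=1 S=72.0496 intr=66.9104 cont=66.6393 V=66.9104[EX]; j=2 S=93.3700 intr=45.5900 cont=46.0030 V=46.0030[hold]; j=3 S=120.9994 intr=17.9606 cont=24.3358 V=24.3358[hold]; j=4 S=156.8046 intr=0.0000 cont=8.3679 V=8.3679[hold]  S*(4)=72.0496
k=3: j=0 S=63.2913 intr=75.6687 cont=75.3976 V=75.6687[EX]; j=1 S=82.0200 intr=56.9400 cont=56.8648 V=56.9400[EX]; j=2 S=106.2907 intr=32.6693 cont=35.6379 V=35.6379[hold]; j=3 S=137.7434 intr=1.2166 cont=16.7157 V=16.7157[hold]  S*(3)=82.0200
k=2: j=0 S=72.0496 intr=66.9104 cont=66.6393 V=66.9104[EX]; j=1 S=93.3700 intr=45.5900 cont=46.7267 V=46.7267[hold]; j=2 S=120.9994 intr=17.9606 cont=26.5947 V=26.5947[hold]  S*(2)=72.0496
k=1: j=0 S=82.0200 intr=56.9400 cont=57.2080 V=57.2080[hold]; j=1 S=106.2907 intr=32.6693 cont=37.0882 V=37.0882[hold]  S*(1)=-
k=0: j=0 S=93.3700 intr=45.5900 cont=47.5548 V=47.5548[hold]  S*(0)=-

price = 47.5548
boundary = - - 72.0496 82.0200 72.0496 82.0200 93.3700 106.2907
tree:
47.5548
57.2080 37.0882
66.9104 46.7267 26.5947
75.6687 56.9400 35.6379 16.7157
83.3624 66.9104 46.0030 24.3358 8.3679
90.1209 75.6687 56.9400 34.1119 13.6379 2.5814
96.0577 83.3624 66.9104 45.5900 21.5742 4.9280 0.0000
101.2729 90.1209 75.6687 56.9400 32.6693 9.4080 0.0000 0.0000
105.8542 96.0577 83.3624 66.9104 45.5900 17.9606 0.0000 0.0000 0.0000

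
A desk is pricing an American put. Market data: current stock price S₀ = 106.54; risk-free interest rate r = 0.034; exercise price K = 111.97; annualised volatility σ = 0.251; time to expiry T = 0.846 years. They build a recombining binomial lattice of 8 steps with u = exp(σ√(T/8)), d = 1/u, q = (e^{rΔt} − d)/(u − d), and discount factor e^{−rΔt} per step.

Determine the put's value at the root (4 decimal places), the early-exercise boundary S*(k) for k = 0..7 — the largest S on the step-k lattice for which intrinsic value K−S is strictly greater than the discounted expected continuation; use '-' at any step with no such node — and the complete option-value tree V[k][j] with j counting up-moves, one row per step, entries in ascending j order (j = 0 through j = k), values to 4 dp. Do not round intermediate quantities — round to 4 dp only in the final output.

params: Δt=0.10575 u=1.08505 d=0.92162 q=0.50165 e^(-rΔt)=0.99641
t_8 payoffs: 56.5171 46.6838 35.1068 21.4769 5.4300 0.0000 0.0000 0.0000 0.0000
t_7: node(7,0) S=60.1690 payoff=51.8010 vs cont=51.3991 → 51.8010 [stop]  node(7,1) S=70.8386 payoff=41.1314 vs cont=40.7295 → 41.1314 [stop]  node(7,2) S=83.4002 payoff=28.5698 vs cont=28.1679 → 28.5698 [stop]  node(7,3) S=98.1893 payoff=13.7807 vs cont=13.3788 → 13.7807 [stop]  node(7,4) S=115.6009 payoff=0.0000 vs cont=2.6964 → 2.6964 [wait]  node(7,5) S=136.1000 payoff=0.0000 vs cont=0.0000 → 0.0000 [wait]  node(7,6) S=160.2342 payoff=0.0000 vs cont=0.0000 → 0.0000 [wait]  node(7,7) S=188.6481 payoff=0.0000 vs cont=0.0000 → 0.0000 [wait]  ⇒ S*(7)=98.1893
t_6: node(6,0) S=65.2862 payoff=46.6838 vs cont=46.2819 → 46.6838 [stop]  node(6,1) S=76.8632 payoff=35.1068 vs cont=34.7049 → 35.1068 [stop]  node(6,2) S=90.4931 payoff=21.4769 vs cont=21.0750 → 21.4769 [stop]  node(6,3) S=106.5400 payoff=5.4300 vs cont=8.1908 → 8.1908 [wait]  node(6,4) S=125.4324 payoff=0.0000 vs cont=1.3389 → 1.3389 [wait]  node(6,5) S=147.6749 payoff=0.0000 vs cont=0.0000 → 0.0000 [wait]  node(6,6) S=173.8617 payoff=0.0000 vs cont=0.0000 → 0.0000 [wait]  ⇒ S*(6)=90.4931
t_5: node(5,0) S=70.8386 payoff=41.1314 vs cont=40.7295 → 41.1314 [stop]  node(5,1) S=83.4002 payoff=28.5698 vs cont=28.1679 → 28.5698 [stop]  node(5,2) S=98.1893 payoff=13.7807 vs cont=14.7588 → 14.7588 [wait]  node(5,3) S=115.6009 payoff=0.0000 vs cont=4.7365 → 4.7365 [wait]  node(5,4) S=136.1000 payoff=0.0000 vs cont=0.6649 → 0.6649 [wait]  node(5,5) S=160.2342 payoff=0.0000 vs cont=0.0000 → 0.0000 [wait]  ⇒ S*(5)=83.4002
t_4: node(4,0) S=76.8632 payoff=35.1068 vs cont=34.7049 → 35.1068 [stop]  node(4,1) S=90.4931 payoff=21.4769 vs cont=21.5639 → 21.5639 [wait]  node(4,2) S=106.5400 payoff=5.4300 vs cont=9.6962 → 9.6962 [wait]  node(4,3) S=125.4324 payoff=0.0000 vs cont=2.6843 → 2.6843 [wait]  node(4,4) S=147.6749 payoff=0.0000 vs cont=0.3301 → 0.3301 [wait]  ⇒ S*(4)=76.8632
t_3: node(3,0) S=83.4002 payoff=28.5698 vs cont=28.2114 → 28.5698 [stop]  node(3,1) S=98.1893 payoff=13.7807 vs cont=15.5545 → 15.5545 [wait]  node(3,2) S=115.6009 payoff=0.0000 vs cont=6.1566 → 6.1566 [wait]  node(3,3) S=136.1000 payoff=0.0000 vs cont=1.4980 → 1.4980 [wait]  ⇒ S*(3)=83.4002
t_2: node(2,0) S=90.4931 payoff=21.4769 vs cont=21.9616 → 21.9616 [wait]  node(2,1) S=106.5400 payoff=5.4300 vs cont=10.8012 → 10.8012 [wait]  node(2,2) S=125.4324 payoff=0.0000 vs cont=3.8059 → 3.8059 [wait]  ⇒ S*(2)=-
t_1: node(1,0) S=98.1893 payoff=13.7807 vs cont=16.3043 → 16.3043 [wait]  node(1,1) S=115.6009 payoff=0.0000 vs cont=7.2658 → 7.2658 [wait]  ⇒ S*(1)=-
t_0: node(0,0) S=106.5400 payoff=5.4300 vs cont=11.7280 → 11.7280 [wait]  ⇒ S*(0)=-

price = 11.7280
boundary = - - - 83.4002 76.8632 83.4002 90.4931 98.1893
tree:
11.7280
16.3043 7.2658
21.9616 10.8012 3.8059
28.5698 15.5545 6.1566 1.4980
35.1068 21.5639 9.6962 2.6843 0.3301
41.1314 28.5698 14.7588 4.7365 0.6649 0.0000
46.6838 35.1068 21.4769 8.1908 1.3389 0.0000 0.0000
51.8010 41.1314 28.5698 13.7807 2.6964 0.0000 0.0000 0.0000
56.5171 46.6838 35.1068 21.4769 5.4300 0.0000 0.0000 0.0000 0.0000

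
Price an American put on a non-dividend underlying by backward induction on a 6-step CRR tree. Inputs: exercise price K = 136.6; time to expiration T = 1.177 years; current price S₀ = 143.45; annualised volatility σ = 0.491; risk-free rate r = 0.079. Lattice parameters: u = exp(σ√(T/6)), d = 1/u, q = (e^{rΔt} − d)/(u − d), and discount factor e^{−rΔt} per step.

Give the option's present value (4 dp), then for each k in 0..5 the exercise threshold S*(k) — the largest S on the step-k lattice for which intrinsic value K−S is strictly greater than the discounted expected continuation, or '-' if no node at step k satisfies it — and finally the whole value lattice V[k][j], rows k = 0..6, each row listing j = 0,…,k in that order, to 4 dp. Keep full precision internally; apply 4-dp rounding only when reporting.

params: Δt=0.19617 u=1.24292 d=0.80455 q=0.48147 e^(-rΔt)=0.98462
t_6 payoffs: 97.6927 76.4936 43.7438 0.0000 0.0000 0.0000 0.0000
t_5: node(5,0) S=48.3589 payoff=88.2411 vs cont=86.1405 → 88.2411 [stop]  node(5,1) S=74.7078 payoff=61.8922 vs cont=59.7916 → 61.8922 [stop]  node(5,2) S=115.4133 payoff=21.1867 vs cont=22.3335 → 22.3335 [wait]  node(5,3) S=178.2976 payoff=0.0000 vs cont=0.0000 → 0.0000 [wait]  node(5,4) S=275.4452 payoff=0.0000 vs cont=0.0000 → 0.0000 [wait]  node(5,5) S=425.5249 payoff=0.0000 vs cont=0.0000 → 0.0000 [wait]  ⇒ S*(5)=74.7078
t_4: node(4,0) S=60.1064 payoff=76.4936 vs cont=74.3930 → 76.4936 [stop]  node(4,1) S=92.8562 payoff=43.7438 vs cont=42.1869 → 43.7438 [stop]  node(4,2) S=143.4500 payoff=0.0000 vs cont=11.4024 → 11.4024 [wait]  node(4,3) S=221.6105 payoff=0.0000 vs cont=0.0000 → 0.0000 [wait]  node(4,4) S=342.3577 payoff=0.0000 vs cont=0.0000 → 0.0000 [wait]  ⇒ S*(4)=92.8562
t_3: node(3,0) S=74.7078 payoff=61.8922 vs cont=59.7916 → 61.8922 [stop]  node(3,1) S=115.4133 payoff=21.1867 vs cont=27.7391 → 27.7391 [wait]  node(3,2) S=178.2976 payoff=0.0000 vs cont=5.8216 → 5.8216 [wait]  node(3,3) S=275.4452 payoff=0.0000 vs cont=0.0000 → 0.0000 [wait]  ⇒ S*(3)=74.7078
t_2: node(2,0) S=92.8562 payoff=43.7438 vs cont=44.7495 → 44.7495 [wait]  node(2,1) S=143.4500 payoff=0.0000 vs cont=16.9221 → 16.9221 [wait]  node(2,2) S=221.6105 payoff=0.0000 vs cont=2.9722 → 2.9722 [wait]  ⇒ S*(2)=-
t_1: node(1,0) S=115.4133 payoff=21.1867 vs cont=30.8692 → 30.8692 [wait]  node(1,1) S=178.2976 payoff=0.0000 vs cont=10.0487 → 10.0487 [wait]  ⇒ S*(1)=-
t_0: node(0,0) S=143.4500 payoff=0.0000 vs cont=20.5241 → 20.5241 [wait]  ⇒ S*(0)=-

price = 20.5241
boundary = - - - 74.7078 92.8562 74.7078
tree:
20.5241
30.8692 10.0487
44.7495 16.9221 2.9722
61.8922 27.7391 5.8216 0.0000
76.4936 43.7438 11.4024 0.0000 0.0000
88.2411 61.8922 22.3335 0.0000 0.0000 0.0000
97.6927 76.4936 43.7438 0.0000 0.0000 0.0000 0.0000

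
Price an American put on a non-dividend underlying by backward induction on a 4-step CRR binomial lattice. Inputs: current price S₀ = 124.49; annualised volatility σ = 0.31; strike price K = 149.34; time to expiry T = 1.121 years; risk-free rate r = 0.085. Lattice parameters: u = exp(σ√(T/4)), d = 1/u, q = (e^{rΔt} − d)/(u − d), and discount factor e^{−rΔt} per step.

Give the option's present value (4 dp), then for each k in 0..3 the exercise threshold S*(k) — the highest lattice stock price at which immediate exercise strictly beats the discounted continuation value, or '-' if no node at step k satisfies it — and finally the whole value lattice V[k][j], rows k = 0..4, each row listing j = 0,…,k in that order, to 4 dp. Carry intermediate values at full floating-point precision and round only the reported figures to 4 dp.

params: Δt=0.28025 u=1.17834 d=0.84865 q=0.53218 e^(-rΔt)=0.97646
t_4 payoffs: 84.7677 59.6817 24.8500 0.0000 0.0000
t_3: node(3,0) S=76.0884 payoff=73.2516 vs cont=69.7362 → 73.2516 [stop]  node(3,1) S=105.6483 payoff=43.6917 vs cont=40.1763 → 43.6917 [stop]  node(3,2) S=146.6920 payoff=2.6480 vs cont=11.3516 → 11.3516 [wait]  node(3,3) S=203.6809 payoff=0.0000 vs cont=0.0000 → 0.0000 [wait]  ⇒ S*(3)=105.6483
t_2: node(2,0) S=89.6583 payoff=59.6817 vs cont=56.1663 → 59.6817 [stop]  node(2,1) S=124.4900 payoff=24.8500 vs cont=25.8574 → 25.8574 [wait]  node(2,2) S=172.8536 payoff=0.0000 vs cont=5.1854 → 5.1854 [wait]  ⇒ S*(2)=89.6583
t_1: node(1,0) S=105.6483 payoff=43.6917 vs cont=40.6998 → 43.6917 [stop]  node(1,1) S=146.6920 payoff=2.6480 vs cont=14.5064 → 14.5064 [wait]  ⇒ S*(1)=105.6483
t_0: node(0,0) S=124.4900 payoff=24.8500 vs cont=27.4969 → 27.4969 [wait]  ⇒ S*(0)=-

price = 27.4969
boundary = - 105.6483 89.6583 105.6483
tree:
27.4969
43.6917 14.5064
59.6817 25.8574 5.1854
73.2516 43.6917 11.3516 0.0000
84.7677 59.6817 24.8500 0.0000 0.0000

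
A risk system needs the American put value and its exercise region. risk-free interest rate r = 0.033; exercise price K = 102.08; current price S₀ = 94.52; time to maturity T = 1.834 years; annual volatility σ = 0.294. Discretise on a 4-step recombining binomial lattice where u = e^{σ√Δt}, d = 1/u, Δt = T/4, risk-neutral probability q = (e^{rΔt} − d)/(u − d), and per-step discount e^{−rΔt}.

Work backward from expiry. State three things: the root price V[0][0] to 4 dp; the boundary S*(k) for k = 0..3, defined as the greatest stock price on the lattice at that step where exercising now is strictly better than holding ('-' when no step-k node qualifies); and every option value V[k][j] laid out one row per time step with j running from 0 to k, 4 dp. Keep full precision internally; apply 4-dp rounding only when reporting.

price = 17.1495
boundary = - - 63.4760 77.4580
tree:
17.1495
26.3025 8.0984
38.6040 14.2393 1.9195
50.0622 24.6220 3.8094 0.0000
59.4520 38.6040 7.5600 0.0000 0.0000

Δt=0.45850  u=1.22027  d=0.81949  q=0.48843  discount=0.98498
step 4 (expiry): payoffs max(K−S,0) = 59.4520 38.6040 7.5600 0.0000 0.0000
step 3: (k=3,j=0): S=52.0178, (K−S)⁺=50.0622, hold=48.5293 ⇒ V=50.0622 exercise | (k=3,j=1): S=77.4580, (K−S)⁺=24.6220, hold=23.0891 ⇒ V=24.6220 exercise | (k=3,j=2): S=115.3403, (K−S)⁺=0.0000, hold=3.8094 ⇒ V=3.8094 continue | (k=3,j=3): S=171.7495, (K−S)⁺=0.0000, hold=0.0000 ⇒ V=0.0000 continue  boundary S*=77.4580
step 2: (k=2,j=0): S=63.4760, (K−S)⁺=38.6040, hold=37.0711 ⇒ V=38.6040 exercise | (k=2,j=1): S=94.5200, (K−S)⁺=7.5600, hold=14.2393 ⇒ V=14.2393 continue | (k=2,j=2): S=140.7467, (K−S)⁺=0.0000, hold=1.9195 ⇒ V=1.9195 continue  boundary S*=63.4760
step 1: (k=1,j=0): S=77.4580, (K−S)⁺=24.6220, hold=26.3025 ⇒ V=26.3025 continue | (k=1,j=1): S=115.3403, (K−S)⁺=0.0000, hold=8.0984 ⇒ V=8.0984 continue  boundary S*=-
step 0: (k=0,j=0): S=94.5200, (K−S)⁺=7.5600, hold=17.1495 ⇒ V=17.1495 continue  boundary S*=-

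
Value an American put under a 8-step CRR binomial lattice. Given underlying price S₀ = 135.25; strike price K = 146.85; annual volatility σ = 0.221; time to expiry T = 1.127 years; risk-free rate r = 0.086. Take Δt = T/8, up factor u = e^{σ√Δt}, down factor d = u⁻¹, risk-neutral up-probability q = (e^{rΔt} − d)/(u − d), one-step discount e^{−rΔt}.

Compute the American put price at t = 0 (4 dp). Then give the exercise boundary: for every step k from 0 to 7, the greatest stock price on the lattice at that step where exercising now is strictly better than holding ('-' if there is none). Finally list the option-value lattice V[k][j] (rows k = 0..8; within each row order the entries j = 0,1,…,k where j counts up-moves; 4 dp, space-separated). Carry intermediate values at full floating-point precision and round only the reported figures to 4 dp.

Δt=0.14088, u=1.08649, d=0.92040, q=0.55266, disc=e^(-rΔt)=0.98796
k=8 terminal: V=max(K-S,0) → 77.1963 64.6272 49.7899 32.2752 11.6000 0.0000 0.0000 0.0000 0.0000
k=7: j=0 S=75.6778 intr=71.1722 cont=69.4038 V=71.1722[EX]; j=1 S=89.3340 intr=57.5160 cont=55.7476 V=57.5160[EX]; j=2 S=105.4544 intr=41.3956 cont=39.6272 V=41.3956[EX]; j=3 S=124.4839 intr=22.3661 cont=20.5977 V=22.3661[EX]; j=4 S=146.9472 intr=0.0000 cont=5.1266 V=5.1266[hold]; j=5 S=173.4641 intr=0.0000 cont=0.0000 V=0.0000[hold]; j=6 S=204.7660 intr=0.0000 cont=0.0000 V=0.0000[hold]; j=7 S=241.7165 intr=0.0000 cont=0.0000 V=0.0000[hold]  S*(7)=124.4839
k=6: j=0 S=82.2228 intr=64.6272 cont=62.8588 V=64.6272[EX]; j=1 S=97.0601 intr=49.7899 cont=48.0215 V=49.7899[EX]; j=2 S=114.5748 intr=32.2752 cont=30.5068 V=32.2752[EX]; j=3 S=135.2500 intr=11.6000 cont=12.6839 V=12.6839[hold]; j=4 S=159.6561 intr=0.0000 cont=2.2657 V=2.2657[hold]; j=5 S=188.4663 intr=0.0000 cont=0.0000 V=0.0000[hold]; j=6 S=222.4754 intr=0.0000 cont=0.0000 V=0.0000[hold]  S*(6)=114.5748
k=5: j=0 S=89.3340 intr=57.5160 cont=55.7476 V=57.5160[EX]; j=1 S=105.4544 intr=41.3956 cont=39.6272 V=41.3956[EX]; j=2 S=124.4839 intr=22.3661 cont=21.1895 V=22.3661[EX]; j=3 S=146.9472 intr=0.0000 cont=6.8427 V=6.8427[hold]; j=4 S=173.4641 intr=0.0000 cont=1.0013 V=1.0013[hold]; j=5 S=204.7660 intr=0.0000 cont=0.0000 V=0.0000[hold]  S*(5)=124.4839
k=4: j=0 S=97.0601 intr=49.7899 cont=48.0215 V=49.7899[EX]; j=1 S=114.5748 intr=32.2752 cont=30.5068 V=32.2752[EX]; j=2 S=135.2500 intr=11.6000 cont=13.6209 V=13.6209[hold]; j=3 S=159.6561 intr=0.0000 cont=3.5709 V=3.5709[hold]; j=4 S=188.4663 intr=0.0000 cont=0.4425 V=0.4425[hold]  S*(4)=114.5748
k=3: j=0 S=105.4544 intr=41.3956 cont=39.6272 V=41.3956[EX]; j=1 S=124.4839 intr=22.3661 cont=21.7011 V=22.3661[EX]; j=2 S=146.9472 intr=0.0000 cont=7.9695 V=7.9695[hold]; j=3 S=173.4641 intr=0.0000 cont=1.8198 V=1.8198[hold]  S*(3)=124.4839
k=2: j=0 S=114.5748 intr=32.2752 cont=30.5068 V=32.2752[EX]; j=1 S=135.2500 intr=11.6000 cont=14.2361 V=14.2361[hold]; j=2 S=159.6561 intr=0.0000 cont=4.5157 V=4.5157[hold]  S*(2)=114.5748
k=1: j=0 S=124.4839 intr=22.3661 cont=22.0371 V=22.3661[EX]; j=1 S=146.9472 intr=0.0000 cont=8.7573 V=8.7573[hold]  S*(1)=124.4839
k=0: j=0 S=135.2500 intr=11.6000 cont=14.6662 V=14.6662[hold]  S*(0)=-

price = 14.6662
boundary = - 124.4839 114.5748 124.4839 114.5748 124.4839 114.5748 124.4839
tree:
14.6662
22.3661 8.7573
32.2752 14.2361 4.5157
41.3956 22.3661 7.9695 1.8198
49.7899 32.2752 13.6209 3.5709 0.4425
57.5160 41.3956 22.3661 6.8427 1.0013 0.0000
64.6272 49.7899 32.2752 12.6839 2.2657 0.0000 0.0000
71.1722 57.5160 41.3956 22.3661 5.1266 0.0000 0.0000 0.0000
77.1963 64.6272 49.7899 32.2752 11.6000 0.0000 0.0000 0.0000 0.0000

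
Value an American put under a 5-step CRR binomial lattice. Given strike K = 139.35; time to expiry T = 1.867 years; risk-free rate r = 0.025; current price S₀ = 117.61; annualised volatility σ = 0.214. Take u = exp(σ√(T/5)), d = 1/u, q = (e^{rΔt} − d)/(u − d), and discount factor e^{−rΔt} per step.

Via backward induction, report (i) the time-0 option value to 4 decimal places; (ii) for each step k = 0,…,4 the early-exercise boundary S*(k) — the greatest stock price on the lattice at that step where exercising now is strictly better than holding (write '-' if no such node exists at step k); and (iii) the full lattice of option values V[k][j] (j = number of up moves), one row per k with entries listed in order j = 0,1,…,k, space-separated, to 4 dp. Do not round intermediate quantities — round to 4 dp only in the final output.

price = 25.2617
boundary = - 103.1935 90.5442 103.1935 117.6100
tree:
25.2617
36.1565 14.9726
48.8058 23.7824 6.5509
59.9046 36.1565 12.0047 1.2867
69.6429 48.8058 21.7400 2.6137 0.0000
78.1875 59.9046 36.1565 5.3095 0.0000 0.0000

Δt=0.37340, u=1.13970, d=0.87742, q=0.50311, disc=e^(-rΔt)=0.99071
k=5 terminal: V=max(K-S,0) → 78.1875 59.9046 36.1565 5.3095 0.0000 0.0000
k=4: j=0 S=69.7071 intr=69.6429 cont=68.3481 V=69.6429[EX]; j=1 S=90.5442 intr=48.8058 cont=47.5110 V=48.8058[EX]; j=2 S=117.6100 intr=21.7400 cont=20.4452 V=21.7400[EX]; j=3 S=152.7664 intr=0.0000 cont=2.6137 V=2.6137[hold]; j=4 S=198.4318 intr=0.0000 cont=0.0000 V=0.0000[hold]  S*(4)=117.6100
k=3: j=0 S=79.4454 intr=59.9046 cont=58.6098 V=59.9046[EX]; j=1 S=103.1935 intr=36.1565 cont=34.8617 V=36.1565[EX]; j=2 S=134.0405 intr=5.3095 cont=12.0047 V=12.0047[hold]; j=3 S=174.1083 intr=0.0000 cont=1.2867 V=1.2867[hold]  S*(3)=103.1935
k=2: j=0 S=90.5442 intr=48.8058 cont=47.5110 V=48.8058[EX]; j=1 S=117.6100 intr=21.7400 cont=23.7824 V=23.7824[hold]; j=2 S=152.7664 intr=0.0000 cont=6.5509 V=6.5509[hold]  S*(2)=90.5442
k=1: j=0 S=103.1935 intr=36.1565 cont=35.8797 V=36.1565[EX]; j=1 S=134.0405 intr=5.3095 cont=14.9726 V=14.9726[hold]  S*(1)=103.1935
k=0: j=0 S=117.6100 intr=21.7400 cont=25.2617 V=25.2617[hold]  S*(0)=-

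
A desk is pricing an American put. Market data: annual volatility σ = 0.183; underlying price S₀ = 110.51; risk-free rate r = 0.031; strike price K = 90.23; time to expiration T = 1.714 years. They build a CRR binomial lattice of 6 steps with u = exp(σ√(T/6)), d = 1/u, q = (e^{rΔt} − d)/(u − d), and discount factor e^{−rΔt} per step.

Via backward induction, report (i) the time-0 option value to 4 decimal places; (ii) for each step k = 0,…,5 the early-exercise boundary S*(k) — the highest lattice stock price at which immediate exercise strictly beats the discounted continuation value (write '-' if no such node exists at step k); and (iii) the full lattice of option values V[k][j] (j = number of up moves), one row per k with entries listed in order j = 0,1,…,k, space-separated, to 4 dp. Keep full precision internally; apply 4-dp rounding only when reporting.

params: Δt=0.28567 u=1.10275 d=0.90682 q=0.52097 e^(-rΔt)=0.99118
t_6 payoffs: 28.7784 15.5010 0.0000 0.0000 0.0000 0.0000 0.0000
t_5: node(5,0) S=67.7659 payoff=22.4641 vs cont=21.6686 → 22.4641 [stop]  node(5,1) S=82.4076 payoff=7.8224 vs cont=7.3600 → 7.8224 [stop]  node(5,2) S=100.2129 payoff=0.0000 vs cont=0.0000 → 0.0000 [wait]  node(5,3) S=121.8652 payoff=0.0000 vs cont=0.0000 → 0.0000 [wait]  node(5,4) S=148.1958 payoff=0.0000 vs cont=0.0000 → 0.0000 [wait]  node(5,5) S=180.2155 payoff=0.0000 vs cont=0.0000 → 0.0000 [wait]  ⇒ S*(5)=82.4076
t_4: node(4,0) S=74.7290 payoff=15.5010 vs cont=14.7055 → 15.5010 [stop]  node(4,1) S=90.8752 payoff=0.0000 vs cont=3.7142 → 3.7142 [wait]  node(4,2) S=110.5100 payoff=0.0000 vs cont=0.0000 → 0.0000 [wait]  node(4,3) S=134.3872 payoff=0.0000 vs cont=0.0000 → 0.0000 [wait]  node(4,4) S=163.4233 payoff=0.0000 vs cont=0.0000 → 0.0000 [wait]  ⇒ S*(4)=74.7290
t_3: node(3,0) S=82.4076 payoff=7.8224 vs cont=9.2779 → 9.2779 [wait]  node(3,1) S=100.2129 payoff=0.0000 vs cont=1.7635 → 1.7635 [wait]  node(3,2) S=121.8652 payoff=0.0000 vs cont=0.0000 → 0.0000 [wait]  node(3,3) S=148.1958 payoff=0.0000 vs cont=0.0000 → 0.0000 [wait]  ⇒ S*(3)=-
t_2: node(2,0) S=90.8752 payoff=0.0000 vs cont=5.3159 → 5.3159 [wait]  node(2,1) S=110.5100 payoff=0.0000 vs cont=0.8373 → 0.8373 [wait]  node(2,2) S=134.3872 payoff=0.0000 vs cont=0.0000 → 0.0000 [wait]  ⇒ S*(2)=-
t_1: node(1,0) S=100.2129 payoff=0.0000 vs cont=2.9564 → 2.9564 [wait]  node(1,1) S=121.8652 payoff=0.0000 vs cont=0.3976 → 0.3976 [wait]  ⇒ S*(1)=-
t_0: node(0,0) S=110.5100 payoff=0.0000 vs cont=1.6090 → 1.6090 [wait]  ⇒ S*(0)=-

price = 1.6090
boundary = - - - - 74.7290 82.4076
tree:
1.6090
2.9564 0.3976
5.3159 0.8373 0.0000
9.2779 1.7635 0.0000 0.0000
15.5010 3.7142 0.0000 0.0000 0.0000
22.4641 7.8224 0.0000 0.0000 0.0000 0.0000
28.7784 15.5010 0.0000 0.0000 0.0000 0.0000 0.0000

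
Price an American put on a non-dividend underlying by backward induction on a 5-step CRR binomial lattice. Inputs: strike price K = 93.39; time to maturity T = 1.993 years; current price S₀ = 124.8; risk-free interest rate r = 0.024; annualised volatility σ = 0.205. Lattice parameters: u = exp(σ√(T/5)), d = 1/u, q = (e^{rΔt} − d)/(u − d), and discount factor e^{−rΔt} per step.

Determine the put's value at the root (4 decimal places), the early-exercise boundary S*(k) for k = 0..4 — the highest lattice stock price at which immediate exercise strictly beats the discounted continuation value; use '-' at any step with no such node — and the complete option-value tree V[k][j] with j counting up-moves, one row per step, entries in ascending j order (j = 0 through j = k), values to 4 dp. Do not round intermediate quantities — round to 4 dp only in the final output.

price = 2.1148
boundary = - - - - 74.3666
tree:
2.1148
3.7947 0.5066
6.6829 1.0327 0.0000
11.4775 2.1052 0.0000 0.0000
19.0234 4.2913 0.0000 0.0000 0.0000
28.0515 8.7477 0.0000 0.0000 0.0000 0.0000

params: Δt=0.39860 u=1.13818 d=0.87860 q=0.50472 e^(-rΔt)=0.99048
t_5 payoffs: 28.0515 8.7477 0.0000 0.0000 0.0000 0.0000
t_4: node(4,0) S=74.3666 payoff=19.0234 vs cont=18.1342 → 19.0234 [stop]  node(4,1) S=96.3377 payoff=0.0000 vs cont=4.2913 → 4.2913 [wait]  node(4,2) S=124.8000 payoff=0.0000 vs cont=0.0000 → 0.0000 [wait]  node(4,3) S=161.6713 payoff=0.0000 vs cont=0.0000 → 0.0000 [wait]  node(4,4) S=209.4359 payoff=0.0000 vs cont=0.0000 → 0.0000 [wait]  ⇒ S*(4)=74.3666
t_3: node(3,0) S=84.6423 payoff=8.7477 vs cont=11.4775 → 11.4775 [wait]  node(3,1) S=109.6492 payoff=0.0000 vs cont=2.1052 → 2.1052 [wait]  node(3,2) S=142.0443 payoff=0.0000 vs cont=0.0000 → 0.0000 [wait]  node(3,3) S=184.0102 payoff=0.0000 vs cont=0.0000 → 0.0000 [wait]  ⇒ S*(3)=-
t_2: node(2,0) S=96.3377 payoff=0.0000 vs cont=6.6829 → 6.6829 [wait]  node(2,1) S=124.8000 payoff=0.0000 vs cont=1.0327 → 1.0327 [wait]  node(2,2) S=161.6713 payoff=0.0000 vs cont=0.0000 → 0.0000 [wait]  ⇒ S*(2)=-
t_1: node(1,0) S=109.6492 payoff=0.0000 vs cont=3.7947 → 3.7947 [wait]  node(1,1) S=142.0443 payoff=0.0000 vs cont=0.5066 → 0.5066 [wait]  ⇒ S*(1)=-
t_0: node(0,0) S=124.8000 payoff=0.0000 vs cont=2.1148 → 2.1148 [wait]  ⇒ S*(0)=-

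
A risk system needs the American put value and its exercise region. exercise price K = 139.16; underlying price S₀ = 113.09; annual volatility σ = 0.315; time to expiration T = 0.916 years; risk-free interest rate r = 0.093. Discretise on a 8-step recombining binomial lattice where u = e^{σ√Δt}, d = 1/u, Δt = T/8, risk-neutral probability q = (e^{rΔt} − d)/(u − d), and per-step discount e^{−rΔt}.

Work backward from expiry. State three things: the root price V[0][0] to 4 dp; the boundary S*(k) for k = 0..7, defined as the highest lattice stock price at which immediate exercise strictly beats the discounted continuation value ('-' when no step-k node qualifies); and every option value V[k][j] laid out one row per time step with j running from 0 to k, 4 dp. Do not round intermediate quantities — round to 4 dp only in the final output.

price = 26.9516
boundary = - 101.6560 91.3781 101.6560 113.0900 101.6560 113.0900 125.8100
tree:
26.9516
37.5040 17.8979
47.7819 26.4266 10.5009
57.0207 37.5040 16.8841 4.9056
65.3254 47.7819 26.0700 8.8683 1.3989
72.7905 57.0207 37.5040 15.5507 2.9673 0.0000
79.5008 65.3254 47.7819 26.0700 6.2939 0.0000 0.0000
85.5326 72.7905 57.0207 37.5040 13.3500 0.0000 0.0000 0.0000
90.9546 79.5008 65.3254 47.7819 26.0700 0.0000 0.0000 0.0000 0.0000

Δt=0.11450  u=1.11248  d=0.89889  q=0.52350  discount=0.98941
step 8 (expiry): payoffs max(K−S,0) = 90.9546 79.5008 65.3254 47.7819 26.0700 0.0000 0.0000 0.0000 0.0000
step 7: (k=7,j=0): S=53.6274, (K−S)⁺=85.5326, hold=84.0587 ⇒ V=85.5326 exercise | (k=7,j=1): S=66.3695, (K−S)⁺=72.7905, hold=71.3165 ⇒ V=72.7905 exercise | (k=7,j=2): S=82.1393, (K−S)⁺=57.0207, hold=55.5467 ⇒ V=57.0207 exercise | (k=7,j=3): S=101.6560, (K−S)⁺=37.5040, hold=36.0300 ⇒ V=37.5040 exercise | (k=7,j=4): S=125.8100, (K−S)⁺=13.3500, hold=12.2908 ⇒ V=13.3500 exercise | (k=7,j=5): S=155.7032, (K−S)⁺=0.0000, hold=0.0000 ⇒ V=0.0000 continue | (k=7,j=6): S=192.6991, (K−S)⁺=0.0000, hold=0.0000 ⇒ V=0.0000 continue | (k=7,j=7): S=238.4855, (K−S)⁺=0.0000, hold=0.0000 ⇒ V=0.0000 continue  boundary S*=125.8100
step 6: (k=6,j=0): S=59.6592, (K−S)⁺=79.5008, hold=78.0268 ⇒ V=79.5008 exercise | (k=6,j=1): S=73.8346, (K−S)⁺=65.3254, hold=63.8514 ⇒ V=65.3254 exercise | (k=6,j=2): S=91.3781, (K−S)⁺=47.7819, hold=46.3079 ⇒ V=47.7819 exercise | (k=6,j=3): S=113.0900, (K−S)⁺=26.0700, hold=24.5960 ⇒ V=26.0700 exercise | (k=6,j=4): S=139.9608, (K−S)⁺=0.0000, hold=6.2939 ⇒ V=6.2939 continue | (k=6,j=5): S=173.2163, (K−S)⁺=0.0000, hold=0.0000 ⇒ V=0.0000 continue | (k=6,j=6): S=214.3734, (K−S)⁺=0.0000, hold=0.0000 ⇒ V=0.0000 continue  boundary S*=113.0900
step 5: (k=5,j=0): S=66.3695, (K−S)⁺=72.7905, hold=71.3165 ⇒ V=72.7905 exercise | (k=5,j=1): S=82.1393, (K−S)⁺=57.0207, hold=55.5467 ⇒ V=57.0207 exercise | (k=5,j=2): S=101.6560, (K−S)⁺=37.5040, hold=36.0300 ⇒ V=37.5040 exercise | (k=5,j=3): S=125.8100, (K−S)⁺=13.3500, hold=15.5507 ⇒ V=15.5507 continue | (k=5,j=4): S=155.7032, (K−S)⁺=0.0000, hold=2.9673 ⇒ V=2.9673 continue | (k=5,j=5): S=192.6991, (K−S)⁺=0.0000, hold=0.0000 ⇒ V=0.0000 continue  boundary S*=101.6560
step 4: (k=4,j=0): S=73.8346, (K−S)⁺=65.3254, hold=63.8514 ⇒ V=65.3254 exercise | (k=4,j=1): S=91.3781, (K−S)⁺=47.7819, hold=46.3079 ⇒ V=47.7819 exercise | (k=4,j=2): S=113.0900, (K−S)⁺=26.0700, hold=25.7359 ⇒ V=26.0700 exercise | (k=4,j=3): S=139.9608, (K−S)⁺=0.0000, hold=8.8683 ⇒ V=8.8683 continue | (k=4,j=4): S=173.2163, (K−S)⁺=0.0000, hold=1.3989 ⇒ V=1.3989 continue  boundary S*=113.0900
step 3: (k=3,j=0): S=82.1393, (K−S)⁺=57.0207, hold=55.5467 ⇒ V=57.0207 exercise | (k=3,j=1): S=101.6560, (K−S)⁺=37.5040, hold=36.0300 ⇒ V=37.5040 exercise | (k=3,j=2): S=125.8100, (K−S)⁺=13.3500, hold=16.8841 ⇒ V=16.8841 continue | (k=3,j=3): S=155.7032, (K−S)⁺=0.0000, hold=4.9056 ⇒ V=4.9056 continue  boundary S*=101.6560
step 2: (k=2,j=0): S=91.3781, (K−S)⁺=47.7819, hold=46.3079 ⇒ V=47.7819 exercise | (k=2,j=1): S=113.0900, (K−S)⁺=26.0700, hold=26.4266 ⇒ V=26.4266 continue | (k=2,j=2): S=139.9608, (K−S)⁺=0.0000, hold=10.5009 ⇒ V=10.5009 continue  boundary S*=91.3781
step 1: (k=1,j=0): S=101.6560, (K−S)⁺=37.5040, hold=36.2147 ⇒ V=37.5040 exercise | (k=1,j=1): S=125.8100, (K−S)⁺=13.3500, hold=17.8979 ⇒ V=17.8979 continue  boundary S*=101.6560
step 0: (k=0,j=0): S=113.0900, (K−S)⁺=26.0700, hold=26.9516 ⇒ V=26.9516 continue  boundary S*=-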